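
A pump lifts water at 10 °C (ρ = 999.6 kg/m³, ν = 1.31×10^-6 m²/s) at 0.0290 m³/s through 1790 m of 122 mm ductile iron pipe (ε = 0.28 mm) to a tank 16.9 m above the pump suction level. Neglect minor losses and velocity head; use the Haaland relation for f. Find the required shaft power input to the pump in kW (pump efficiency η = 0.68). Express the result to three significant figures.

V = 4Q/(πD²) = 2.481 m/s; Re = 2.31×10^5; ε/D = 0.00230; f = 0.02497
h_f = f(L/D)V²/2g = 114.9 m
Total head H = z + h_f = 16.9 + 114.9 = 131.8 m
P_hyd = ρgQH = 999.6·9.81·0.0290·131.8 = 37.49 kW
P_shaft = P_hyd/η = 37.49/0.68 = 55.13 kW

P_shaft ≈ 55.1 kW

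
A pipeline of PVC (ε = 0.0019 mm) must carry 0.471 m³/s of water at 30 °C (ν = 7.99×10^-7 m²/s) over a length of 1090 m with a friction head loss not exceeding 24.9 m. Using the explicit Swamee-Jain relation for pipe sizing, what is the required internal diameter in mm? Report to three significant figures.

Swamee-Jain (Type III): D = 0.66·[ε^1.25·(LQ²/(gh_f))^4.75 + ν·Q^9.4·(L/(gh_f))^5.2]^0.04
LQ²/(gh_f) = 0.9899; L/(gh_f) = 4.462
Term 1 = ε^1.25·(…)^4.75 = 6.72×10^-8; Term 2 = ν·Q^9.4·(…)^5.2 = 1.61×10^-6
D = 0.66·(6.72×10^-8 + 1.61×10^-6)^0.04 = 0.3877 m = 388 mm
Check: V = 3.99 m/s, Re = 1.94×10^6, f = 0.01060, h_f = 24.2 m ≈ 24.9 m ✓

D ≈ 388 mm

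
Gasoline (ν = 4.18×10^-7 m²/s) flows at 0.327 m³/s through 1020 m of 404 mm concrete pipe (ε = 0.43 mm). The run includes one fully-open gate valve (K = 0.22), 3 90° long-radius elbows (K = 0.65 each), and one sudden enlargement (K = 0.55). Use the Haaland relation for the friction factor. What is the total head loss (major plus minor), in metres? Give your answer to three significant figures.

V = 4Q/(πD²) = 2.551 m/s; V²/2g = 0.3317 m
Re = 2.47×10^6, ε/D = 0.00106 → f = 0.02008 (Haaland)
Major: h_f = f(L/D)·V²/2g = 0.02008·2525·0.3317 = 16.82 m
Minor: ΣK = 2.72; h_m = ΣK·V²/2g = 0.9021 m
Total H_L = 16.82 + 0.9021 = 17.72 m

H_L ≈ 17.7 m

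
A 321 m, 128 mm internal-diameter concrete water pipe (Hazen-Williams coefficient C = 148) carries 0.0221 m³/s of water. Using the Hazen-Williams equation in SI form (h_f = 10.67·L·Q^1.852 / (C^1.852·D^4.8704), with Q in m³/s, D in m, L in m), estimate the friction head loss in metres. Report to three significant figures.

h_f = 10.67·321·0.0221^1.852 / (148^1.852·0.128^4.8704) = 6.272 m

h_f ≈ 6.27 m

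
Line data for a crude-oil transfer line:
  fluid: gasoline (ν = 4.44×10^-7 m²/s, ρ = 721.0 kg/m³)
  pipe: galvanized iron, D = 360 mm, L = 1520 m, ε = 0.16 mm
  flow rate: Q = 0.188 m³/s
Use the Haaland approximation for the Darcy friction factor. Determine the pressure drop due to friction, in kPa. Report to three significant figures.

V = 4Q/(πD²) = 4·0.188/(π·0.360²) = 1.847 m/s
Re = VD/ν = 1.847·0.360/4.44×10^-7 = 1.50×10^6 → turbulent
ε/D = 0.16/360 = 4.44×10^-4
Haaland: f = 0.01662
h_f = f(L/D)V²/(2g) = 0.01662·(1520/0.360)·1.847²/(2·9.81) = 12.20 m
Δp = ρg·h_f = 721.0·9.81·12.20 = 86.32 kPa

Δp ≈ 86.3 kPa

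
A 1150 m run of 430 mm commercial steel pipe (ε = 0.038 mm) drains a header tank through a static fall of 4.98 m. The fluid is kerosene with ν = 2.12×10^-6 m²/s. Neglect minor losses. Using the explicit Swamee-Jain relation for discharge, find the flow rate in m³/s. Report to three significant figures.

Swamee-Jain (Type II): Q = -0.965·√(gD⁵h_f/L)·ln[ε/(3.7D) + √(3.17ν²L/(gD³h_f))]
√(gD⁵h_f/L) = √(9.81·0.430⁵·4.98/1150) = 0.02499
ε/(3.7D) = 2.39×10^-5; √(3.17ν²L/(gD³h_f)) = 6.49×10^-5
Q = -0.965·0.02499·ln(8.883×10^-5) = 0.2250 m³/s
Check: V = 1.55 m/s, Re = 3.14×10^5, f = 0.01522, h_f = 4.98 m ≈ 4.98 m ✓

Q ≈ 0.225 m³/s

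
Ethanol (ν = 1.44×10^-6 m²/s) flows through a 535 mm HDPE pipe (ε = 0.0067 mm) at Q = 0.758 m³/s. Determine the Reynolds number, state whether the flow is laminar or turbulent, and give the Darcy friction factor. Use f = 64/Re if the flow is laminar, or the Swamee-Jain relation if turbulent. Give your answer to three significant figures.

Re ≈ 1.25×10^6; turbulent; f ≈ 0.0115

V = 4Q/(πD²) = 3.372 m/s
Re = VD/ν = 3.372·0.535/1.44×10^-6 = 1.25×10^6
Re > 4000 → turbulent; ε/D = 1.25×10^-5
Swamee-Jain: f = 0.01153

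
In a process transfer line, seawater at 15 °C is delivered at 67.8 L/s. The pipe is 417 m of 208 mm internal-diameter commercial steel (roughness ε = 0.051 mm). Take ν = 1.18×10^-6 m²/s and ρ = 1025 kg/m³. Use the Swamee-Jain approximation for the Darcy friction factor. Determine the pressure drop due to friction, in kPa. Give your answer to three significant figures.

Δp ≈ 67.1 kPa

V = 4Q/(πD²) = 4·0.0678/(π·0.208²) = 1.995 m/s
Re = VD/ν = 1.995·0.208/1.18×10^-6 = 3.52×10^5 → turbulent
ε/D = 0.051/208 = 2.45×10^-4
Swamee-Jain: f = 0.01640
h_f = f(L/D)V²/(2g) = 0.01640·(417/0.208)·1.995²/(2·9.81) = 6.674 m
Δp = ρg·h_f = 1025·9.81·6.674 = 67.11 kPa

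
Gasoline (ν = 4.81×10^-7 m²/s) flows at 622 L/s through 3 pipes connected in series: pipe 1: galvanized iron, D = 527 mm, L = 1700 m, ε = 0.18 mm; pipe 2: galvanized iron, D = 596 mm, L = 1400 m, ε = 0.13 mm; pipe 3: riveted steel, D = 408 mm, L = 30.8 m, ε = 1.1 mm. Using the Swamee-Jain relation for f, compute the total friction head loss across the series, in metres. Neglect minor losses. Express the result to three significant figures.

H ≈ 31.7 m

Pipe 1: V = 2.852 m/s, Re = 3.12×10^6, ε/D = 3.42×10^-4, f = 0.01564, h_1 = f(L/D)V²/2g = 20.91 m
Pipe 2: V = 2.230 m/s, Re = 2.76×10^6, ε/D = 2.18×10^-4, f = 0.01440, h_2 = f(L/D)V²/2g = 8.569 m
Pipe 3: V = 4.758 m/s, Re = 4.04×10^6, ε/D = 0.00270, f = 0.02546, h_3 = f(L/D)V²/2g = 2.217 m
Series → Q common, losses add: H = Σh = 31.70 m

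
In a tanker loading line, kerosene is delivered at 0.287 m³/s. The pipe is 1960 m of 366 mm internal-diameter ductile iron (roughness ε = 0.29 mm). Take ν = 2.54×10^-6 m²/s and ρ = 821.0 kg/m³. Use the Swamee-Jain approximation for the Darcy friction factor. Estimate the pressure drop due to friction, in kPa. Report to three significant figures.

V = 4Q/(πD²) = 4·0.287/(π·0.366²) = 2.728 m/s
Re = VD/ν = 2.728·0.366/2.54×10^-6 = 3.93×10^5 → turbulent
ε/D = 0.29/366 = 7.92×10^-4
Swamee-Jain: f = 0.01958
h_f = f(L/D)V²/(2g) = 0.01958·(1960/0.366)·2.728²/(2·9.81) = 39.77 m
Δp = ρg·h_f = 821.0·9.81·39.77 = 320.3 kPa

Δp ≈ 320 kPa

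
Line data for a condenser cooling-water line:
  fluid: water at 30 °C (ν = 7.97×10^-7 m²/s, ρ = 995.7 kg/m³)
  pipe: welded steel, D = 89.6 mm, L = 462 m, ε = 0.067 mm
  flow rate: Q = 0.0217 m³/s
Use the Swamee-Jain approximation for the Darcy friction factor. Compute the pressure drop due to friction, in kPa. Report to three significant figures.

Δp ≈ 589 kPa

V = 4Q/(πD²) = 4·0.0217/(π·0.0896²) = 3.442 m/s
Re = VD/ν = 3.442·0.0896/7.97×10^-7 = 3.87×10^5 → turbulent
ε/D = 0.067/89.6 = 7.48×10^-4
Swamee-Jain: f = 0.01938
h_f = f(L/D)V²/(2g) = 0.01938·(462/0.0896)·3.442²/(2·9.81) = 60.31 m
Δp = ρg·h_f = 995.7·9.81·60.31 = 589.1 kPa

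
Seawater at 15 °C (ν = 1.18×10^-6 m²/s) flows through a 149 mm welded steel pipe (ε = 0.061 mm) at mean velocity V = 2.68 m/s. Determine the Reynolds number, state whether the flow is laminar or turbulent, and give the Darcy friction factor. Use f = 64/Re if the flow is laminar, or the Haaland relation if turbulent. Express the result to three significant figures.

Re = VD/ν = 2.680·0.149/1.18×10^-6 = 3.38×10^5
Re > 4000 → turbulent; ε/D = 4.09×10^-4
Haaland: f = 0.01738

Re ≈ 3.38×10^5; turbulent; f ≈ 0.0174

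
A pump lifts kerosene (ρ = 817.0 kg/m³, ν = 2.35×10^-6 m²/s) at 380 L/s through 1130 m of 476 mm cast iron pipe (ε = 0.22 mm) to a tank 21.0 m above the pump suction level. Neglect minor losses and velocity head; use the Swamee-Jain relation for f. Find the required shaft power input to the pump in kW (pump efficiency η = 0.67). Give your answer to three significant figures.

V = 4Q/(πD²) = 2.135 m/s; Re = 4.33×10^5; ε/D = 4.62×10^-4; f = 0.01768
h_f = f(L/D)V²/2g = 9.753 m
Total head H = z + h_f = 21.0 + 9.753 = 30.75 m
P_hyd = ρgQH = 817.0·9.81·0.380·30.75 = 93.66 kW
P_shaft = P_hyd/η = 93.66/0.67 = 139.8 kW

P_shaft ≈ 140 kW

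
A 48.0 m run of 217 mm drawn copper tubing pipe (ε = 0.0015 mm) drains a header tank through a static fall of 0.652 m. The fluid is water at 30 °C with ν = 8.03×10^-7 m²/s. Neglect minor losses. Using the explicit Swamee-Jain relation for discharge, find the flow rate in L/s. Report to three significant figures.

Q ≈ 78.1 L/s

Swamee-Jain (Type II): Q = -0.965·√(gD⁵h_f/L)·ln[ε/(3.7D) + √(3.17ν²L/(gD³h_f))]
√(gD⁵h_f/L) = √(9.81·0.217⁵·0.652/48.0) = 0.008007
ε/(3.7D) = 1.87×10^-6; √(3.17ν²L/(gD³h_f)) = 3.87×10^-5
Q = -0.965·0.008007·ln(4.061×10^-5) = 0.07813 m³/s
Check: V = 2.11 m/s, Re = 5.71×10^5, f = 0.01291, h_f = 0.649 m ≈ 0.652 m ✓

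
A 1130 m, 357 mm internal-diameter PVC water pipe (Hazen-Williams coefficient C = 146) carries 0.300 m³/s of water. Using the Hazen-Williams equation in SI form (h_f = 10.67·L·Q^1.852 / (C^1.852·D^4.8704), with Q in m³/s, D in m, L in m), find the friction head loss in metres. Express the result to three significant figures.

h_f ≈ 19.2 m

h_f = 10.67·1130·0.300^1.852 / (146^1.852·0.357^4.8704) = 19.19 m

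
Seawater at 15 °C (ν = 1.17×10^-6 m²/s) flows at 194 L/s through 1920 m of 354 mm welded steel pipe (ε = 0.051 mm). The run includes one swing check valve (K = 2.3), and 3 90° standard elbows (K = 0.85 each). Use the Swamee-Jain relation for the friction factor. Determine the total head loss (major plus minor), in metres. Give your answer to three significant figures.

H_L ≈ 16.8 m

V = 4Q/(πD²) = 1.971 m/s; V²/2g = 0.1980 m
Re = 5.96×10^5, ε/D = 1.44×10^-4 → f = 0.01471 (Swamee-Jain)
Major: h_f = f(L/D)·V²/2g = 0.01471·5424·0.1980 = 15.79 m
Minor: ΣK = 4.85; h_m = ΣK·V²/2g = 0.9604 m
Total H_L = 15.79 + 0.9604 = 16.76 m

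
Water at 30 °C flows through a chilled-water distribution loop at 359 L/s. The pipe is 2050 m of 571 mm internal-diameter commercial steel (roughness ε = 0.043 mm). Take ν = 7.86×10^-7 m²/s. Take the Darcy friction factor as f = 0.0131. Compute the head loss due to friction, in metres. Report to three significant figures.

V = 4Q/(πD²) = 4·0.359/(π·0.571²) = 1.402 m/s
h_f = f(L/D)V²/(2g) = 0.01310·(2050/0.571)·1.402²/(2·9.81) = 4.711 m

h_f ≈ 4.71 m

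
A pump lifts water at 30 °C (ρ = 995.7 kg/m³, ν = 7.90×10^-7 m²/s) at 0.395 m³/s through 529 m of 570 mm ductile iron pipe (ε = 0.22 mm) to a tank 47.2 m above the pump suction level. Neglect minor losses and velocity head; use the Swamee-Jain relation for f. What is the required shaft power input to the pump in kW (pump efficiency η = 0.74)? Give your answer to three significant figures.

P_shaft ≈ 256 kW

V = 4Q/(πD²) = 1.548 m/s; Re = 1.12×10^6; ε/D = 3.86×10^-4; f = 0.01641
h_f = f(L/D)V²/2g = 1.860 m
Total head H = z + h_f = 47.2 + 1.860 = 49.06 m
P_hyd = ρgQH = 995.7·9.81·0.395·49.06 = 189.3 kW
P_shaft = P_hyd/η = 189.3/0.74 = 255.8 kW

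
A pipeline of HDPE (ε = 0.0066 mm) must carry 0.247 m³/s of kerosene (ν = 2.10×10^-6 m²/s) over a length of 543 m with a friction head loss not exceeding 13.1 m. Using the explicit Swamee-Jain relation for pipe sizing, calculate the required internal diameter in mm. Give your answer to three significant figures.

Swamee-Jain (Type III): D = 0.66·[ε^1.25·(LQ²/(gh_f))^4.75 + ν·Q^9.4·(L/(gh_f))^5.2]^0.04
LQ²/(gh_f) = 0.2578; L/(gh_f) = 4.225
Term 1 = ε^1.25·(…)^4.75 = 5.34×10^-10; Term 2 = ν·Q^9.4·(…)^5.2 = 7.38×10^-9
D = 0.66·(5.34×10^-10 + 7.38×10^-9)^0.04 = 0.3130 m = 313 mm
Check: V = 3.21 m/s, Re = 4.79×10^5, f = 0.01352, h_f = 12.3 m ≈ 13.1 m ✓

D ≈ 313 mm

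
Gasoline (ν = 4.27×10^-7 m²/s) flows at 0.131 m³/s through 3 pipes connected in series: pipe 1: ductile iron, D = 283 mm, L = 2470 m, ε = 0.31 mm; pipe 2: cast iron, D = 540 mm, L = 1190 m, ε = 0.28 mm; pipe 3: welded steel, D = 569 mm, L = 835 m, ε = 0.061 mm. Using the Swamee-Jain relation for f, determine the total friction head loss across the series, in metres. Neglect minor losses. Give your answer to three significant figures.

Pipe 1: V = 2.083 m/s, Re = 1.38×10^6, ε/D = 0.00110, f = 0.02036, h_1 = f(L/D)V²/2g = 39.28 m
Pipe 2: V = 0.5720 m/s, Re = 7.23×10^5, ε/D = 5.19×10^-4, f = 0.01761, h_2 = f(L/D)V²/2g = 0.6472 m
Pipe 3: V = 0.5152 m/s, Re = 6.87×10^5, ε/D = 1.07×10^-4, f = 0.01408, h_3 = f(L/D)V²/2g = 0.2794 m
Series → Q common, losses add: H = Σh = 40.21 m

H ≈ 40.2 m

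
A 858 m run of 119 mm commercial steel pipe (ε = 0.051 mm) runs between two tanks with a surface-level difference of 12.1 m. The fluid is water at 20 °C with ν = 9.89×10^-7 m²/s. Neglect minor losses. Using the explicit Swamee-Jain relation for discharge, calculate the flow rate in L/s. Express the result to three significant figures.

Swamee-Jain (Type II): Q = -0.965·√(gD⁵h_f/L)·ln[ε/(3.7D) + √(3.17ν²L/(gD³h_f))]
√(gD⁵h_f/L) = √(9.81·0.119⁵·12.1/858) = 0.001817
ε/(3.7D) = 1.16×10^-4; √(3.17ν²L/(gD³h_f)) = 1.15×10^-4
Q = -0.965·0.001817·ln(2.312×10^-4) = 0.01468 m³/s
Check: V = 1.32 m/s, Re = 1.59×10^5, f = 0.01899, h_f = 12.2 m ≈ 12.1 m ✓

Q ≈ 14.7 L/s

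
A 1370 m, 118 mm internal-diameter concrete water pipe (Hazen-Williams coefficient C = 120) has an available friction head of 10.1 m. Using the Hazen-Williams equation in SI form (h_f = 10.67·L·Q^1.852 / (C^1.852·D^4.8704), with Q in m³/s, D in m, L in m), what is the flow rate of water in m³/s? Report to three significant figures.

Q ≈ 0.00855 m³/s

Rearranging: Q = [h_f·C^1.852·D^4.8704 / (10.67·L)]^(1/1.852)
Q = [10.1·120^1.852·0.118^4.8704 / (10.67·1370)]^0.540 = 0.008548 m³/s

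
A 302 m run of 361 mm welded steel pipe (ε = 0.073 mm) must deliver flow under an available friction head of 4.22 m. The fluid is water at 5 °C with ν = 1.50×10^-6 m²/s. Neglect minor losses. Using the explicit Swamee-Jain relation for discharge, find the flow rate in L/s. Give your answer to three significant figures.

Q ≈ 261 L/s

Swamee-Jain (Type II): Q = -0.965·√(gD⁵h_f/L)·ln[ε/(3.7D) + √(3.17ν²L/(gD³h_f))]
√(gD⁵h_f/L) = √(9.81·0.361⁵·4.22/302) = 0.02899
ε/(3.7D) = 5.47×10^-5; √(3.17ν²L/(gD³h_f)) = 3.33×10^-5
Q = -0.965·0.02899·ln(8.791×10^-5) = 0.2613 m³/s
Check: V = 2.55 m/s, Re = 6.14×10^5, f = 0.01528, h_f = 4.24 m ≈ 4.22 m ✓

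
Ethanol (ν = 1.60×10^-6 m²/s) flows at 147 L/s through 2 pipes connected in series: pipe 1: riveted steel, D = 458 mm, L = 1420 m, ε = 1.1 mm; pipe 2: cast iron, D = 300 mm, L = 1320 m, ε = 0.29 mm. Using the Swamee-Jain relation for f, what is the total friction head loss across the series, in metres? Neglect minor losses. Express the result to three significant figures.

H ≈ 23.0 m

Pipe 1: V = 0.8923 m/s, Re = 2.55×10^5, ε/D = 0.00240, f = 0.02538, h_1 = f(L/D)V²/2g = 3.193 m
Pipe 2: V = 2.080 m/s, Re = 3.90×10^5, ε/D = 9.67×10^-4, f = 0.02038, h_2 = f(L/D)V²/2g = 19.77 m
Series → Q common, losses add: H = Σh = 22.96 m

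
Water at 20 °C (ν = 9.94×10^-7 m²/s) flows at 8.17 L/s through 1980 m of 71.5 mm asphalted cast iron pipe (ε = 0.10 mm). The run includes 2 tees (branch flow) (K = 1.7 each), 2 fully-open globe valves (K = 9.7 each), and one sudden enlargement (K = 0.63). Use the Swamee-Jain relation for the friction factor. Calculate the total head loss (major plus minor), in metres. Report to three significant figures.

H_L ≈ 139 m

V = 4Q/(πD²) = 2.035 m/s; V²/2g = 0.2110 m
Re = 1.46×10^5, ε/D = 0.00140 → f = 0.02302 (Swamee-Jain)
Major: h_f = f(L/D)·V²/2g = 0.02302·27692·0.2110 = 134.6 m
Minor: ΣK = 23.4; h_m = ΣK·V²/2g = 4.944 m
Total H_L = 134.6 + 4.944 = 139.5 m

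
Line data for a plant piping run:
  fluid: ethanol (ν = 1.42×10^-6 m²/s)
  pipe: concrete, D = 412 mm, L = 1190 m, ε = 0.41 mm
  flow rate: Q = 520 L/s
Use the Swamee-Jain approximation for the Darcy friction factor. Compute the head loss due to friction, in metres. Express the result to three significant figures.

h_f ≈ 44.7 m

V = 4Q/(πD²) = 4·0.520/(π·0.412²) = 3.900 m/s
Re = VD/ν = 3.900·0.412/1.42×10^-6 = 1.13×10^6 → turbulent
ε/D = 0.41/412 = 9.95×10^-4
Swamee-Jain: f = 0.01997
h_f = f(L/D)V²/(2g) = 0.01997·(1190/0.412)·3.900²/(2·9.81) = 44.72 m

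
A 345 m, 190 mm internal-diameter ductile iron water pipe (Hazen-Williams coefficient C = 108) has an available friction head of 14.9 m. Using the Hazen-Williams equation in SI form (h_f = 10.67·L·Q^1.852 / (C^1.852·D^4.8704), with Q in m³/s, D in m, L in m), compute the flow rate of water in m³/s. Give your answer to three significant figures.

Q ≈ 0.0699 m³/s

Rearranging: Q = [h_f·C^1.852·D^4.8704 / (10.67·L)]^(1/1.852)
Q = [14.9·108^1.852·0.190^4.8704 / (10.67·345)]^0.540 = 0.06993 m³/s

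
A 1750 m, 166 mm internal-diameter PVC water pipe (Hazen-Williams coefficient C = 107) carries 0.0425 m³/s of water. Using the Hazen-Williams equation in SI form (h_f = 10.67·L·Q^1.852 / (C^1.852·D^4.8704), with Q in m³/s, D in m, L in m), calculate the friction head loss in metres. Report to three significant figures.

h_f ≈ 59.0 m

h_f = 10.67·1750·0.0425^1.852 / (107^1.852·0.166^4.8704) = 59.01 m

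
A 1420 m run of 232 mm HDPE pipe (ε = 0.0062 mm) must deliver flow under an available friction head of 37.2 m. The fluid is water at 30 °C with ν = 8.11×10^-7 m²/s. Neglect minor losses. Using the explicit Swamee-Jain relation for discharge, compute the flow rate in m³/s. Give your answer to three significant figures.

Swamee-Jain (Type II): Q = -0.965·√(gD⁵h_f/L)·ln[ε/(3.7D) + √(3.17ν²L/(gD³h_f))]
√(gD⁵h_f/L) = √(9.81·0.232⁵·37.2/1420) = 0.01314
ε/(3.7D) = 7.22×10^-6; √(3.17ν²L/(gD³h_f)) = 2.55×10^-5
Q = -0.965·0.01314·ln(3.271×10^-5) = 0.1310 m³/s
Check: V = 3.10 m/s, Re = 8.86×10^5, f = 0.01243, h_f = 37.2 m ≈ 37.2 m ✓

Q ≈ 0.131 m³/s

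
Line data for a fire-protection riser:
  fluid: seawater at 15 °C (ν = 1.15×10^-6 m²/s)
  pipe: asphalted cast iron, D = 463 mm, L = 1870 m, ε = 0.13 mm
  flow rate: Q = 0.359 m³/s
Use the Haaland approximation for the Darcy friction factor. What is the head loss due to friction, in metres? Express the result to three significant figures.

V = 4Q/(πD²) = 4·0.359/(π·0.463²) = 2.132 m/s
Re = VD/ν = 2.132·0.463/1.15×10^-6 = 8.58×10^5 → turbulent
ε/D = 0.13/463 = 2.81×10^-4
Haaland: f = 0.01552
h_f = f(L/D)V²/(2g) = 0.01552·(1870/0.463)·2.132²/(2·9.81) = 14.53 m

h_f ≈ 14.5 m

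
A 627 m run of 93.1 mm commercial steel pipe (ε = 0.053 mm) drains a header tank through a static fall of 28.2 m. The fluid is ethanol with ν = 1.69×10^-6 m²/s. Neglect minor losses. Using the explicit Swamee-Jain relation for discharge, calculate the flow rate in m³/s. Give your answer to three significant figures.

Swamee-Jain (Type II): Q = -0.965·√(gD⁵h_f/L)·ln[ε/(3.7D) + √(3.17ν²L/(gD³h_f))]
√(gD⁵h_f/L) = √(9.81·0.0931⁵·28.2/627) = 0.001757
ε/(3.7D) = 1.54×10^-4; √(3.17ν²L/(gD³h_f)) = 1.59×10^-4
Q = -0.965·0.001757·ln(3.133×10^-4) = 0.01368 m³/s
Check: V = 2.01 m/s, Re = 1.11×10^5, f = 0.02046, h_f = 28.4 m ≈ 28.2 m ✓

Q ≈ 0.0137 m³/s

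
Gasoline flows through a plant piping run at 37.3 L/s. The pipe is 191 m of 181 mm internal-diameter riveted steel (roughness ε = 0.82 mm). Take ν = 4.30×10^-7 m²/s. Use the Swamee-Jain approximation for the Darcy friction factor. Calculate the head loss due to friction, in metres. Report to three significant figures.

h_f ≈ 3.36 m

V = 4Q/(πD²) = 4·0.0373/(π·0.181²) = 1.450 m/s
Re = VD/ν = 1.450·0.181/4.30×10^-7 = 6.10×10^5 → turbulent
ε/D = 0.82/181 = 0.00453
Swamee-Jain: f = 0.02973
h_f = f(L/D)V²/(2g) = 0.02973·(191/0.181)·1.450²/(2·9.81) = 3.361 m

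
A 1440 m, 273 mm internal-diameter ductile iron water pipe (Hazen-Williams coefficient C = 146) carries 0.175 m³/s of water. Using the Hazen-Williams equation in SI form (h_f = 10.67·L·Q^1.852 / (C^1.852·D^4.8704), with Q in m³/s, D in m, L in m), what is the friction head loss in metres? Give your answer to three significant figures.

h_f = 10.67·1440·0.175^1.852 / (146^1.852·0.273^4.8704) = 33.29 m

h_f ≈ 33.3 m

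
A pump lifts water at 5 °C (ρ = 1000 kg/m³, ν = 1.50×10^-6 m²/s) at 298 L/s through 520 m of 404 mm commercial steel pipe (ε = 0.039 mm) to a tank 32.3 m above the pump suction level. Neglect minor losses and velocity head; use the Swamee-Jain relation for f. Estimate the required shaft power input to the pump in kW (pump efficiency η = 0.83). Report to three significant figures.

V = 4Q/(πD²) = 2.325 m/s; Re = 6.26×10^5; ε/D = 9.65×10^-5; f = 0.01407
h_f = f(L/D)V²/2g = 4.988 m
Total head H = z + h_f = 32.3 + 4.988 = 37.29 m
P_hyd = ρgQH = 1000·9.81·0.298·37.29 = 109.0 kW
P_shaft = P_hyd/η = 109.0/0.83 = 131.3 kW

P_shaft ≈ 131 kW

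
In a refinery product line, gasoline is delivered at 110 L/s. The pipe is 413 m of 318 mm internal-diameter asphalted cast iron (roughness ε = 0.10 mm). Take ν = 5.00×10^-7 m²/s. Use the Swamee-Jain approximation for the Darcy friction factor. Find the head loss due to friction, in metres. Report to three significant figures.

V = 4Q/(πD²) = 4·0.110/(π·0.318²) = 1.385 m/s
Re = VD/ν = 1.385·0.318/5.00×10^-7 = 8.81×10^5 → turbulent
ε/D = 0.10/318 = 3.14×10^-4
Swamee-Jain: f = 0.01597
h_f = f(L/D)V²/(2g) = 0.01597·(413/0.318)·1.385²/(2·9.81) = 2.028 m

h_f ≈ 2.03 m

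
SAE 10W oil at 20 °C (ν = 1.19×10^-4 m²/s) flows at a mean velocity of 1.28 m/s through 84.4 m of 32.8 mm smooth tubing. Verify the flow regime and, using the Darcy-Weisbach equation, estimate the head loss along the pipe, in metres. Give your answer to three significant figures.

Re = VD/ν = 1.28·0.03280/1.19×10^-4 = 353 → laminar (Re < 2300)
f = 64/Re = 0.1814
h_f = f(L/D)V²/(2g) = 0.1814·(84.4/0.03280)·1.28²/(2·9.81) = 38.98 m

h_f ≈ 39.0 m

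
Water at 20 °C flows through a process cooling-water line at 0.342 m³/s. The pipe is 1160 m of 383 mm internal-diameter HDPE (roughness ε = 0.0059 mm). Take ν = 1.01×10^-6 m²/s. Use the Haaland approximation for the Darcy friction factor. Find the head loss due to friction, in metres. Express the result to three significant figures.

h_f ≈ 15.9 m

V = 4Q/(πD²) = 4·0.342/(π·0.383²) = 2.969 m/s
Re = VD/ν = 2.969·0.383/1.01×10^-6 = 1.13×10^6 → turbulent
ε/D = 0.0059/383 = 1.54×10^-5
Haaland: f = 0.01167
h_f = f(L/D)V²/(2g) = 0.01167·(1160/0.383)·2.969²/(2·9.81) = 15.87 m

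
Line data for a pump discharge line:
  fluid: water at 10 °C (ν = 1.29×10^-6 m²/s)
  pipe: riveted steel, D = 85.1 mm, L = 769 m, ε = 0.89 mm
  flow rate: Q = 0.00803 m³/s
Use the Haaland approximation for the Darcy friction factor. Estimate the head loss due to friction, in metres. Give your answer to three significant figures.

V = 4Q/(πD²) = 4·0.00803/(π·0.0851²) = 1.412 m/s
Re = VD/ν = 1.412·0.0851/1.29×10^-6 = 9.31×10^4 → turbulent
ε/D = 0.89/85.1 = 0.0105
Haaland: f = 0.03915
h_f = f(L/D)V²/(2g) = 0.03915·(769/0.0851)·1.412²/(2·9.81) = 35.93 m

h_f ≈ 35.9 m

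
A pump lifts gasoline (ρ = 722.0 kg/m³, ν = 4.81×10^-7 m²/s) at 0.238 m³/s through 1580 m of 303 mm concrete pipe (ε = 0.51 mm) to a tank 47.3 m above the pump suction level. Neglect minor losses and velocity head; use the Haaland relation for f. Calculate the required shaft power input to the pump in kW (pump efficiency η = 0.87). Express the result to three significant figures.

P_shaft ≈ 218 kW

V = 4Q/(πD²) = 3.301 m/s; Re = 2.08×10^6; ε/D = 0.00168; f = 0.02252
h_f = f(L/D)V²/2g = 65.19 m
Total head H = z + h_f = 47.3 + 65.19 = 112.5 m
P_hyd = ρgQH = 722.0·9.81·0.238·112.5 = 189.6 kW
P_shaft = P_hyd/η = 189.6/0.87 = 218.0 kW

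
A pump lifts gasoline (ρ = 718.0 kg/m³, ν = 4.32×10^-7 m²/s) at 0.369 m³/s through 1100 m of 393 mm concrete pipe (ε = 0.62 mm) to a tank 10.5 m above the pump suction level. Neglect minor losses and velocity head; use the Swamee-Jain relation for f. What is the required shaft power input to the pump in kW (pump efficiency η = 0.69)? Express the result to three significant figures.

V = 4Q/(πD²) = 3.042 m/s; Re = 2.77×10^6; ε/D = 0.00158; f = 0.02213
h_f = f(L/D)V²/2g = 29.22 m
Total head H = z + h_f = 10.5 + 29.22 = 39.72 m
P_hyd = ρgQH = 718.0·9.81·0.369·39.72 = 103.2 kW
P_shaft = P_hyd/η = 103.2/0.69 = 149.6 kW

P_shaft ≈ 150 kW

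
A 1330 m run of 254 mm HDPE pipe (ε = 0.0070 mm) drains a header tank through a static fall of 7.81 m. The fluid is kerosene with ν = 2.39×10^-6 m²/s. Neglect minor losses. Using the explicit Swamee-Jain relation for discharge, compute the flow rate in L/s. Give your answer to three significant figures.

Swamee-Jain (Type II): Q = -0.965·√(gD⁵h_f/L)·ln[ε/(3.7D) + √(3.17ν²L/(gD³h_f))]
√(gD⁵h_f/L) = √(9.81·0.254⁵·7.81/1330) = 0.007804
ε/(3.7D) = 7.45×10^-6; √(3.17ν²L/(gD³h_f)) = 1.38×10^-4
Q = -0.965·0.007804·ln(1.459×10^-4) = 0.06651 m³/s
Check: V = 1.31 m/s, Re = 1.40×10^5, f = 0.01689, h_f = 7.77 m ≈ 7.81 m ✓

Q ≈ 66.5 L/s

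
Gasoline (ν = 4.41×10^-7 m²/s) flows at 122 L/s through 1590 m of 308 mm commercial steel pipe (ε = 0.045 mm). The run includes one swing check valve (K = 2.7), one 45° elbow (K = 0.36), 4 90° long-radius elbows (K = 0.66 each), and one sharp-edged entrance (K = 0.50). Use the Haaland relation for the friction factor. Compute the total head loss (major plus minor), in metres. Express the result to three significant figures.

V = 4Q/(πD²) = 1.637 m/s; V²/2g = 0.1367 m
Re = 1.14×10^6, ε/D = 1.46×10^-4 → f = 0.01384 (Haaland)
Major: h_f = f(L/D)·V²/2g = 0.01384·5162·0.1367 = 9.766 m
Minor: ΣK = 6.20; h_m = ΣK·V²/2g = 0.8473 m
Total H_L = 9.766 + 0.8473 = 10.61 m

H_L ≈ 10.6 m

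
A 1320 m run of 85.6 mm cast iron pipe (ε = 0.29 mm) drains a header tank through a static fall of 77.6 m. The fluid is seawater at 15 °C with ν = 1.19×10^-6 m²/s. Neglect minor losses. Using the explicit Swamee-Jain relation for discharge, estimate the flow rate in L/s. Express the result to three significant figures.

Q ≈ 10.8 L/s

Swamee-Jain (Type II): Q = -0.965·√(gD⁵h_f/L)·ln[ε/(3.7D) + √(3.17ν²L/(gD³h_f))]
√(gD⁵h_f/L) = √(9.81·0.0856⁵·77.6/1320) = 0.001628
ε/(3.7D) = 9.16×10^-4; √(3.17ν²L/(gD³h_f)) = 1.11×10^-4
Q = -0.965·0.001628·ln(0.001027) = 0.01081 m³/s
Check: V = 1.88 m/s, Re = 1.35×10^5, f = 0.02821, h_f = 78.2 m ≈ 77.6 m ✓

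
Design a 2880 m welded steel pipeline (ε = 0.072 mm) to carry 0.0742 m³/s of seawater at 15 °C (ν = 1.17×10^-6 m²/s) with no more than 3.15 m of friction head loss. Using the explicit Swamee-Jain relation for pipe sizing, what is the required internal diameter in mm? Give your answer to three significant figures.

Swamee-Jain (Type III): D = 0.66·[ε^1.25·(LQ²/(gh_f))^4.75 + ν·Q^9.4·(L/(gh_f))^5.2]^0.04
LQ²/(gh_f) = 0.5131; L/(gh_f) = 93.20
Term 1 = ε^1.25·(…)^4.75 = 2.79×10^-7; Term 2 = ν·Q^9.4·(…)^5.2 = 4.91×10^-7
D = 0.66·(2.79×10^-7 + 4.91×10^-7)^0.04 = 0.3758 m = 376 mm
Check: V = 0.669 m/s, Re = 2.15×10^5, f = 0.01691, h_f = 2.96 m ≈ 3.15 m ✓

D ≈ 376 mm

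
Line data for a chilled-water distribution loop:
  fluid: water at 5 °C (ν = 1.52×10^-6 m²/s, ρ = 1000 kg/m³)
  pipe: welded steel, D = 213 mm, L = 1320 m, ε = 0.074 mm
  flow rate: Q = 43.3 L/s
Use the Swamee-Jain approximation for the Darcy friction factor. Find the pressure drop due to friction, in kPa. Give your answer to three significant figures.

Δp ≈ 84.2 kPa

V = 4Q/(πD²) = 4·0.0433/(π·0.213²) = 1.215 m/s
Re = VD/ν = 1.215·0.213/1.52×10^-6 = 1.70×10^5 → turbulent
ε/D = 0.074/213 = 3.47×10^-4
Swamee-Jain: f = 0.01841
h_f = f(L/D)V²/(2g) = 0.01841·(1320/0.213)·1.215²/(2·9.81) = 8.585 m
Δp = ρg·h_f = 1000·9.81·8.585 = 84.22 kPa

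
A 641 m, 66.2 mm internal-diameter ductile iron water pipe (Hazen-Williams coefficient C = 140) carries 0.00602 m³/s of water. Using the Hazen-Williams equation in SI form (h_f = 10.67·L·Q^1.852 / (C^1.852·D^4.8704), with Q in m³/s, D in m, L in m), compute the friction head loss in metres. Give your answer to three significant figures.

h_f = 10.67·641·0.00602^1.852 / (140^1.852·0.0662^4.8704) = 30.98 m

h_f ≈ 31.0 m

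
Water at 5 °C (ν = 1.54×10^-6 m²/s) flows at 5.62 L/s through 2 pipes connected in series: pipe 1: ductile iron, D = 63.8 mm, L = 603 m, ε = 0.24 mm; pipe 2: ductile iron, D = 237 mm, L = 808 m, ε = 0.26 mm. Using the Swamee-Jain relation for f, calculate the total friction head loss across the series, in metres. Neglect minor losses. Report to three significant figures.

Pipe 1: V = 1.758 m/s, Re = 7.28×10^4, ε/D = 0.00376, f = 0.02972, h_1 = f(L/D)V²/2g = 44.25 m
Pipe 2: V = 0.1274 m/s, Re = 1.96×10^4, ε/D = 0.00110, f = 0.02843, h_2 = f(L/D)V²/2g = 0.08018 m
Series → Q common, losses add: H = Σh = 44.33 m

H ≈ 44.3 m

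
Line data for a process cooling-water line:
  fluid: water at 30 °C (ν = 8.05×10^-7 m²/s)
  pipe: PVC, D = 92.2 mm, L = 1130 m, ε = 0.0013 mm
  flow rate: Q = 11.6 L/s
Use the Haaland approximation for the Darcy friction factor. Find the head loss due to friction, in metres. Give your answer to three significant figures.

V = 4Q/(πD²) = 4·0.0116/(π·0.0922²) = 1.737 m/s
Re = VD/ν = 1.737·0.0922/8.05×10^-7 = 1.99×10^5 → turbulent
ε/D = 0.0013/92.2 = 1.41×10^-5
Haaland: f = 0.01560
h_f = f(L/D)V²/(2g) = 0.01560·(1130/0.0922)·1.737²/(2·9.81) = 29.42 m

h_f ≈ 29.4 m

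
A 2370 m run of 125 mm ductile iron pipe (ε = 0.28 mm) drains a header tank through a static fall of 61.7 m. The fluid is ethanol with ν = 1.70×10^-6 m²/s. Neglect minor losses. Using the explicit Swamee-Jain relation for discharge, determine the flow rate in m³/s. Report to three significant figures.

Swamee-Jain (Type II): Q = -0.965·√(gD⁵h_f/L)·ln[ε/(3.7D) + √(3.17ν²L/(gD³h_f))]
√(gD⁵h_f/L) = √(9.81·0.125⁵·61.7/2370) = 0.002792
ε/(3.7D) = 6.05×10^-4; √(3.17ν²L/(gD³h_f)) = 1.36×10^-4
Q = -0.965·0.002792·ln(7.409×10^-4) = 0.01942 m³/s
Check: V = 1.58 m/s, Re = 1.16×10^5, f = 0.02573, h_f = 62.3 m ≈ 61.7 m ✓

Q ≈ 0.0194 m³/s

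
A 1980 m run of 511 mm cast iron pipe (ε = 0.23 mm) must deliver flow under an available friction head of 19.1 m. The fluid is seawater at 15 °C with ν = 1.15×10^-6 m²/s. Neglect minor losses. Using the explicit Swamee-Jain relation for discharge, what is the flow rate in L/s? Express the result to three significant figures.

Swamee-Jain (Type II): Q = -0.965·√(gD⁵h_f/L)·ln[ε/(3.7D) + √(3.17ν²L/(gD³h_f))]
√(gD⁵h_f/L) = √(9.81·0.511⁵·19.1/1980) = 0.05742
ε/(3.7D) = 1.22×10^-4; √(3.17ν²L/(gD³h_f)) = 1.82×10^-5
Q = -0.965·0.05742·ln(1.399×10^-4) = 0.4918 m³/s
Check: V = 2.40 m/s, Re = 1.07×10^6, f = 0.01692, h_f = 19.2 m ≈ 19.1 m ✓

Q ≈ 492 L/s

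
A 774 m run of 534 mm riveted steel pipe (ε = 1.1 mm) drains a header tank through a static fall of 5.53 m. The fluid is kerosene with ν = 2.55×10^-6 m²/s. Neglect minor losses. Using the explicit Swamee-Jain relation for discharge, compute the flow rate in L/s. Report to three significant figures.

Swamee-Jain (Type II): Q = -0.965·√(gD⁵h_f/L)·ln[ε/(3.7D) + √(3.17ν²L/(gD³h_f))]
√(gD⁵h_f/L) = √(9.81·0.534⁵·5.53/774) = 0.05517
ε/(3.7D) = 5.57×10^-4; √(3.17ν²L/(gD³h_f)) = 4.39×10^-5
Q = -0.965·0.05517·ln(6.007×10^-4) = 0.3949 m³/s
Check: V = 1.76 m/s, Re = 3.69×10^5, f = 0.02422, h_f = 5.56 m ≈ 5.53 m ✓

Q ≈ 395 L/s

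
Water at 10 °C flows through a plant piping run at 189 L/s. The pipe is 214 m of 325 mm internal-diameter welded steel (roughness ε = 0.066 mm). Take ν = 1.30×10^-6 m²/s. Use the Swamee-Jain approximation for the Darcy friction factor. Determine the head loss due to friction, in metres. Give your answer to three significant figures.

h_f ≈ 2.68 m

V = 4Q/(πD²) = 4·0.189/(π·0.325²) = 2.278 m/s
Re = VD/ν = 2.278·0.325/1.30×10^-6 = 5.70×10^5 → turbulent
ε/D = 0.066/325 = 2.03×10^-4
Swamee-Jain: f = 0.01537
h_f = f(L/D)V²/(2g) = 0.01537·(214/0.325)·2.278²/(2·9.81) = 2.678 m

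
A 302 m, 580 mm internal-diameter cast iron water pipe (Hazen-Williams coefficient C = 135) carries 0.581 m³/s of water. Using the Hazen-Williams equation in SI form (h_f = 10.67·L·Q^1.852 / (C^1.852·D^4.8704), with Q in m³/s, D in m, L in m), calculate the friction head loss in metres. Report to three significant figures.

h_f = 10.67·302·0.581^1.852 / (135^1.852·0.580^4.8704) = 1.898 m

h_f ≈ 1.90 m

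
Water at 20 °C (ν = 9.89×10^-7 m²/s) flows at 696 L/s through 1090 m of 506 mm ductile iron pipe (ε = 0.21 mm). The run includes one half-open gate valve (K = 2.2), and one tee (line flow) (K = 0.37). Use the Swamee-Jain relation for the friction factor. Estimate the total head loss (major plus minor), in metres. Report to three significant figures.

H_L ≈ 23.2 m

V = 4Q/(πD²) = 3.461 m/s; V²/2g = 0.6106 m
Re = 1.77×10^6, ε/D = 4.15×10^-4 → f = 0.01643 (Swamee-Jain)
Major: h_f = f(L/D)·V²/2g = 0.01643·2154·0.6106 = 21.62 m
Minor: ΣK = 2.57; h_m = ΣK·V²/2g = 1.569 m
Total H_L = 21.62 + 1.569 = 23.19 m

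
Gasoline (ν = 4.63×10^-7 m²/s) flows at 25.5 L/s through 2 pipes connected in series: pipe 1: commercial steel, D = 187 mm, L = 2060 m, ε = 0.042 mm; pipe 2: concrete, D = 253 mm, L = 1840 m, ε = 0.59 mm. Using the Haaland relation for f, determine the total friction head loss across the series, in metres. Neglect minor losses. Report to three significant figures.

H ≈ 10.1 m

Pipe 1: V = 0.9285 m/s, Re = 3.75×10^5, ε/D = 2.25×10^-4, f = 0.01590, h_1 = f(L/D)V²/2g = 7.695 m
Pipe 2: V = 0.5072 m/s, Re = 2.77×10^5, ε/D = 0.00233, f = 0.02497, h_2 = f(L/D)V²/2g = 2.382 m
Series → Q common, losses add: H = Σh = 10.08 m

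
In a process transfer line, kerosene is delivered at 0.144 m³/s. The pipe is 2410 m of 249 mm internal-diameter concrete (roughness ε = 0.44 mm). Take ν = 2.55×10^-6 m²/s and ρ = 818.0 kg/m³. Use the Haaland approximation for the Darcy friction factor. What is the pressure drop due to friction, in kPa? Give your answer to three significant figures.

Δp ≈ 807 kPa

V = 4Q/(πD²) = 4·0.144/(π·0.249²) = 2.957 m/s
Re = VD/ν = 2.957·0.249/2.55×10^-6 = 2.89×10^5 → turbulent
ε/D = 0.44/249 = 0.00177
Haaland: f = 0.02331
h_f = f(L/D)V²/(2g) = 0.02331·(2410/0.249)·2.957²/(2·9.81) = 100.6 m
Δp = ρg·h_f = 818.0·9.81·100.6 = 807.0 kPa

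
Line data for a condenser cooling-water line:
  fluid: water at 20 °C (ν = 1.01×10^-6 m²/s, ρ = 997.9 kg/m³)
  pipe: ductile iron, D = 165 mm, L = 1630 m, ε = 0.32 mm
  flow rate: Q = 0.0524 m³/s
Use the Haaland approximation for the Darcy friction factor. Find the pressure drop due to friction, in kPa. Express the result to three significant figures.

Δp ≈ 701 kPa

V = 4Q/(πD²) = 4·0.0524/(π·0.165²) = 2.451 m/s
Re = VD/ν = 2.451·0.165/1.01×10^-6 = 4.00×10^5 → turbulent
ε/D = 0.32/165 = 0.00194
Haaland: f = 0.02369
h_f = f(L/D)V²/(2g) = 0.02369·(1630/0.165)·2.451²/(2·9.81) = 71.62 m
Δp = ρg·h_f = 997.9·9.81·71.62 = 701.1 kPa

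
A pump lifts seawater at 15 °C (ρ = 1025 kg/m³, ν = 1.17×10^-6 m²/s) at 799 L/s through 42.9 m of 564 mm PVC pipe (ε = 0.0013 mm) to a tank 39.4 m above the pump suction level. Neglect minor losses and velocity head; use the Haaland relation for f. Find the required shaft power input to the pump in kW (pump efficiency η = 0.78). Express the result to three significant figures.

P_shaft ≈ 410 kW

V = 4Q/(πD²) = 3.198 m/s; Re = 1.54×10^6; ε/D = 2.30×10^-6; f = 0.01084
h_f = f(L/D)V²/2g = 0.4297 m
Total head H = z + h_f = 39.4 + 0.4297 = 39.83 m
P_hyd = ρgQH = 1025·9.81·0.799·39.83 = 320.0 kW
P_shaft = P_hyd/η = 320.0/0.78 = 410.3 kW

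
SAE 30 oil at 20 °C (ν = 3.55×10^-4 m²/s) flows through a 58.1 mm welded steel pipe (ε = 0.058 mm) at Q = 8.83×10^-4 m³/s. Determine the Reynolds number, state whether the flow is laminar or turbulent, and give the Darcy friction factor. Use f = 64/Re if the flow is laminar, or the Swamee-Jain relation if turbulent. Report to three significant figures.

Re ≈ 54.5; laminar; f = 64/Re ≈ 1.17

V = 4Q/(πD²) = 0.3331 m/s
Re = VD/ν = 0.3331·0.0581/3.55×10^-4 = 54.5
Re < 2300 → laminar → f = 64/Re = 1.174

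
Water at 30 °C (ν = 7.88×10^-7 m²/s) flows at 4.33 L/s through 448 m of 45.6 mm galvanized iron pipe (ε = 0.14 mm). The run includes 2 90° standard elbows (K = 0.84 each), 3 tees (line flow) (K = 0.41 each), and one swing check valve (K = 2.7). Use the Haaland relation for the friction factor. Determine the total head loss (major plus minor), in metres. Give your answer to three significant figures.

V = 4Q/(πD²) = 2.651 m/s; V²/2g = 0.3583 m
Re = 1.53×10^5, ε/D = 0.00307 → f = 0.02715 (Haaland)
Major: h_f = f(L/D)·V²/2g = 0.02715·9825·0.3583 = 95.58 m
Minor: ΣK = 5.61; h_m = ΣK·V²/2g = 2.010 m
Total H_L = 95.58 + 2.010 = 97.59 m

H_L ≈ 97.6 m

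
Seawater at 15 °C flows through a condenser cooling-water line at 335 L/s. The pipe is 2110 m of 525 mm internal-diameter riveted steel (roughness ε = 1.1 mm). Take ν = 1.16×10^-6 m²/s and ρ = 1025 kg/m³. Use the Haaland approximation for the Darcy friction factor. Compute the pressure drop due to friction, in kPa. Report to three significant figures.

V = 4Q/(πD²) = 4·0.335/(π·0.525²) = 1.548 m/s
Re = VD/ν = 1.548·0.525/1.16×10^-6 = 7.00×10^5 → turbulent
ε/D = 1.1/525 = 0.00210
Haaland: f = 0.02398
h_f = f(L/D)V²/(2g) = 0.02398·(2110/0.525)·1.548²/(2·9.81) = 11.77 m
Δp = ρg·h_f = 1025·9.81·11.77 = 118.3 kPa

Δp ≈ 118 kPa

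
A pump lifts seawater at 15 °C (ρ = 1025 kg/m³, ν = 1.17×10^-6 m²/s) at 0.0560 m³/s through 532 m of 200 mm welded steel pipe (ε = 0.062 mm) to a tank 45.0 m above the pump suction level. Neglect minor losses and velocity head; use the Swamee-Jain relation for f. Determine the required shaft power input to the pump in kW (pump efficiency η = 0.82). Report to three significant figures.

P_shaft ≈ 36.0 kW

V = 4Q/(πD²) = 1.783 m/s; Re = 3.05×10^5; ε/D = 3.10×10^-4; f = 0.01711
h_f = f(L/D)V²/2g = 7.369 m
Total head H = z + h_f = 45.0 + 7.369 = 52.37 m
P_hyd = ρgQH = 1025·9.81·0.0560·52.37 = 29.49 kW
P_shaft = P_hyd/η = 29.49/0.82 = 35.96 kW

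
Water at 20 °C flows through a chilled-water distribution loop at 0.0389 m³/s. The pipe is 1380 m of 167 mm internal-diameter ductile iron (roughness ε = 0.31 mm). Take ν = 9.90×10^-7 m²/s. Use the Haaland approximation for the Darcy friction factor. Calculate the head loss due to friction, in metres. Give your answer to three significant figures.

V = 4Q/(πD²) = 4·0.0389/(π·0.167²) = 1.776 m/s
Re = VD/ν = 1.776·0.167/9.90×10^-7 = 3.00×10^5 → turbulent
ε/D = 0.31/167 = 0.00186
Haaland: f = 0.02357
h_f = f(L/D)V²/(2g) = 0.02357·(1380/0.167)·1.776²/(2·9.81) = 31.31 m

h_f ≈ 31.3 m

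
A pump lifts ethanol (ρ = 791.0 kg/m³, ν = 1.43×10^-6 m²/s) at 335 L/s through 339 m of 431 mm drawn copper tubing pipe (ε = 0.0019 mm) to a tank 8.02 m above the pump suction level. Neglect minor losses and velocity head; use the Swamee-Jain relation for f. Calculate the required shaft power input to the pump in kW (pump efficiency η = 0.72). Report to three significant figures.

P_shaft ≈ 38.5 kW

V = 4Q/(πD²) = 2.296 m/s; Re = 6.92×10^5; ε/D = 4.41×10^-6; f = 0.01245
h_f = f(L/D)V²/2g = 2.631 m
Total head H = z + h_f = 8.02 + 2.631 = 10.65 m
P_hyd = ρgQH = 791.0·9.81·0.335·10.65 = 27.69 kW
P_shaft = P_hyd/η = 27.69/0.72 = 38.46 kW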